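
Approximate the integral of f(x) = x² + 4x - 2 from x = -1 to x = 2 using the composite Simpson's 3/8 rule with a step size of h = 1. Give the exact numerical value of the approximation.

3

h = (2 − (-1))/3 = 1.
Nodes x₀,…,x₃ = -1, 0, 1, 2.
f(x) = x² + 4x - 2: f₀=-5, f₁=-2, f₂=3, f₃=10.
(3h/8)·[f₀ + 3f₁ + 3f₂ + f₃] = 0.375·(8) = 3.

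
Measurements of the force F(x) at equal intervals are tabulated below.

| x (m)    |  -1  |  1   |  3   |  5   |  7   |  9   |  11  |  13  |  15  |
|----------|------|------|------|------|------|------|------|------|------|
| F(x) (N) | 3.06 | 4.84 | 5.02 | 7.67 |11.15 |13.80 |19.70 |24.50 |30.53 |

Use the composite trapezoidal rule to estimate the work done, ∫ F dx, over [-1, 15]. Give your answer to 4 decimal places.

206.9500

h = 2, n = 8.
(h/2)·[y₀ + 2y₁ + 2y₂ + 2y₃ + 2y₄ + 2y₅ + 2y₆ + 2y₇ + y₈] = 1·(206.95) = 206.9500.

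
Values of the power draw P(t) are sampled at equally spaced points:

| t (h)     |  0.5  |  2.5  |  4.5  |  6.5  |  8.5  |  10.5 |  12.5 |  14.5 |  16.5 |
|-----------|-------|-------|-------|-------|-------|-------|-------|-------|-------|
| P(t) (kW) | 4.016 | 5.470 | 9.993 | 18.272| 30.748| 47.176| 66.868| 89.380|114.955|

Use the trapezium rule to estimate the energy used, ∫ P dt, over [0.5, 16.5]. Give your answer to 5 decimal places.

h = 2, n = 8.
(h/2)·[y₀ + 2y₁ + 2y₂ + 2y₃ + 2y₄ + 2y₅ + 2y₆ + 2y₇ + y₈] = 1·(654.785) = 654.78500.

654.78500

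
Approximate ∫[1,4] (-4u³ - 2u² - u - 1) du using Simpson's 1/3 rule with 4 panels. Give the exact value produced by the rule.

-307.5

h = (4 − 1)/4 = 0.75.
Nodes u₀,…,u₄ = 1, 1.75, 2.5, 3.25, 4.
f(u) = -4u³ - 2u² - u - 1: f₀=-8, f₁=-30.3125, f₂=-78.5, f₃=-162.6875, f₄=-293.
(h/3)·[f₀ + 4f₁ + 2f₂ + 4f₃ + f₄] = 0.25·(-1230) = -307.5.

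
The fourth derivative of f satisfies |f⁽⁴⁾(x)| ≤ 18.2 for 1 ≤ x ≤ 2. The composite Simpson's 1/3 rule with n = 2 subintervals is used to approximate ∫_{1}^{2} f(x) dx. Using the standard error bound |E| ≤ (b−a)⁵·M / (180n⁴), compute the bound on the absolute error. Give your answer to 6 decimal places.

0.006319

|E| ≤ (1)⁵·18.2 / (180·2⁴) = 18.2/2880 = 0.006319.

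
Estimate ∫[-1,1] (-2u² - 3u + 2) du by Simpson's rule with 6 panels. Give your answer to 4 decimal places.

2.6667

h = (1 − (-1))/6 = 0.333333.
Nodes u₀,…,u₆ = -1, -0.666667, -0.333333, 0, 0.333333, 0.666667, 1.
f(u) = -2u² - 3u + 2: f₀=3, f₁=3.111111, f₂=2.777778, f₃=2, f₄=0.777778, f₅=-0.888889, f₆=-3.
(h/3)·[f₀ + 4f₁ + 2f₂ + 4f₃ + 2f₄ + 4f₅ + f₆] = 0.111111·(24) = 2.6667.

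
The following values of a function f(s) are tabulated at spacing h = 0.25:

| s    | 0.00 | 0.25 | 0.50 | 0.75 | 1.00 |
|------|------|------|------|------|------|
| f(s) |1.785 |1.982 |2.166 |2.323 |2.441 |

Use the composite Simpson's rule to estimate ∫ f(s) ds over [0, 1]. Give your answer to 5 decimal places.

2.14817

h = 0.25, n = 4.
(h/3)·[y₀ + 4y₁ + 2y₂ + 4y₃ + y₄] = 0.083333·(25.778) = 2.14817.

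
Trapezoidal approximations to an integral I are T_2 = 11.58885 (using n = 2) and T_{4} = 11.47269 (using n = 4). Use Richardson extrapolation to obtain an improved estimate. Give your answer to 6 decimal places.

R = (4·T_{4} − T_2) / 3 = (4·11.47269 − 11.58885)/3 = (34.30191)/3 = 11.433970.

11.433970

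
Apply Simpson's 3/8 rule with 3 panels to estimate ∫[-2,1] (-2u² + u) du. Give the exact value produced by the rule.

h = (1 − (-2))/3 = 1.
Nodes u₀,…,u₃ = -2, -1, 0, 1.
f(u) = -2u² + u: f₀=-10, f₁=-3, f₂=0, f₃=-1.
(3h/8)·[f₀ + 3f₁ + 3f₂ + f₃] = 0.375·(-20) = -7.5.

-7.5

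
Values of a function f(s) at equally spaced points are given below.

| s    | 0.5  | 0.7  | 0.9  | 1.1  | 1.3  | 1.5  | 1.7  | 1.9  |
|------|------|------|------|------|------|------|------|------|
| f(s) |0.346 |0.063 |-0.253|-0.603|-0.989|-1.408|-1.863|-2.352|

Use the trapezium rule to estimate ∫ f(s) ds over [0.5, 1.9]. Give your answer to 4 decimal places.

h = 0.2, n = 7.
(h/2)·[y₀ + 2y₁ + 2y₂ + 2y₃ + 2y₄ + 2y₅ + 2y₆ + y₇] = 0.1·(-12.112) = -1.2112.

-1.2112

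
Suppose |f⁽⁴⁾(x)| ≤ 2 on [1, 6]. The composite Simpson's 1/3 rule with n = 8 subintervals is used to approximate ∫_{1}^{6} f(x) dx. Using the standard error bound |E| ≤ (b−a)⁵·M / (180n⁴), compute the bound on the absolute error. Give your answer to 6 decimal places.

|E| ≤ (5)⁵·2 / (180·8⁴) = 6250/737280 = 0.008477.

0.008477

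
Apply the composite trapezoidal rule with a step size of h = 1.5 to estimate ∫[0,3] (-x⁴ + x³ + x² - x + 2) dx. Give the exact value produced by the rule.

h = (3 − 0)/2 = 1.5.
Nodes x₀,…,x₂ = 0, 1.5, 3.
f(x) = -x⁴ + x³ + x² - x + 2: f₀=2, f₁=1.0625, f₂=-46.
(h/2)·[f₀ + 2f₁ + f₂] = 0.75·(-41.875) = -31.40625.

-31.40625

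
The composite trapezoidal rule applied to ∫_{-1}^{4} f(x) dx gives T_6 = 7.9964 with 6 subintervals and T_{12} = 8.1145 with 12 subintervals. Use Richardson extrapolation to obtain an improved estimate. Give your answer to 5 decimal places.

R = (4·T_{12} − T_6) / 3 = (4·8.1145 − 7.9964)/3 = (24.4616)/3 = 8.15387.

8.15387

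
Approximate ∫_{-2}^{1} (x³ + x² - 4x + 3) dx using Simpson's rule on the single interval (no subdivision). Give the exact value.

14.25

S = (b−a)/6 · [f(-2) + 4f(-0.5) + f(1)] = 0.5·[7 + 4·5.125 + 1] = 14.25.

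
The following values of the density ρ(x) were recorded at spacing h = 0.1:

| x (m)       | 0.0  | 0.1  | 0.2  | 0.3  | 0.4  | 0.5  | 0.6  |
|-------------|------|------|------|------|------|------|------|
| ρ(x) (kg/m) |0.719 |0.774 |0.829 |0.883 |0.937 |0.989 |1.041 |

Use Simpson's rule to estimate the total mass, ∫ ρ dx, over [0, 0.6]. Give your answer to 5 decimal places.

h = 0.1, n = 6.
(h/3)·[y₀ + 4y₁ + 2y₂ + 4y₃ + 2y₄ + 4y₅ + y₆] = 0.033333·(15.876) = 0.52920.

0.52920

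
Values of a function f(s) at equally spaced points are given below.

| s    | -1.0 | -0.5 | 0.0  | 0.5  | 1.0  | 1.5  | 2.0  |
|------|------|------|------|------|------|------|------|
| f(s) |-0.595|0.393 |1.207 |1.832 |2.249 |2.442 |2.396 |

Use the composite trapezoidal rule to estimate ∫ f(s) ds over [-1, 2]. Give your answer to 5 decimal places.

h = 0.5, n = 6.
(h/2)·[y₀ + 2y₁ + 2y₂ + 2y₃ + 2y₄ + 2y₅ + y₆] = 0.25·(18.047) = 4.51175.

4.51175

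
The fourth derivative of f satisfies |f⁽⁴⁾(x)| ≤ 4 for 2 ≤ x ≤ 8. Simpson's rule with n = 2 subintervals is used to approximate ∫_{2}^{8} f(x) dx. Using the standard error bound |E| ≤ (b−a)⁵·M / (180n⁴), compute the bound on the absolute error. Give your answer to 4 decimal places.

10.8000

|E| ≤ (6)⁵·4 / (180·2⁴) = 31104/2880 = 10.8000.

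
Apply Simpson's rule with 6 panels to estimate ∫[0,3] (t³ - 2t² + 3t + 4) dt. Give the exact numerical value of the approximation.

27.75

h = (3 − 0)/6 = 0.5.
Nodes t₀,…,t₆ = 0, 0.5, 1, 1.5, 2, 2.5, 3.
f(t) = t³ - 2t² + 3t + 4: f₀=4, f₁=5.125, f₂=6, f₃=7.375, f₄=10, f₅=14.625, f₆=22.
(h/3)·[f₀ + 4f₁ + 2f₂ + 4f₃ + 2f₄ + 4f₅ + f₆] = 0.166667·(166.5) = 27.75.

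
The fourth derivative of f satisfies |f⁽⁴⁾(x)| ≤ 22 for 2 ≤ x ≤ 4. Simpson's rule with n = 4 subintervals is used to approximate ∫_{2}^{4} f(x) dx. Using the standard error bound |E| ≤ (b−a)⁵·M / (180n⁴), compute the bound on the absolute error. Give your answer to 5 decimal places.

0.01528

|E| ≤ (2)⁵·22 / (180·4⁴) = 704/46080 = 0.01528.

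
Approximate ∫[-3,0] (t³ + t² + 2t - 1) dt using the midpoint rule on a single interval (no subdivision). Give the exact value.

-15.375

M = (b−a)·f(-1.5) = 3·(-5.125) = -15.375.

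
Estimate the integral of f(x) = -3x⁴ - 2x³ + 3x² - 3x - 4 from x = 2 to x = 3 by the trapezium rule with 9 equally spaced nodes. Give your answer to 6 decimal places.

h = (3 − 2)/8 = 0.125.
Nodes x₀,…,x₈ = 2, 2.125, 2.25, 2.375, 2.5, 2.625, 2.75, 2.875, 3.
f(x) = -3x⁴ - 2x³ + 3x² - 3x - 4: f₀=-62, f₁=-77.192138671875, f₂=-95.23046875, f₃=-116.446044921875, f₄=-141.1875, f₅=-169.821044921875, f₆=-202.73046875, f₇=-240.317138671875, f₈=-283.
(h/2)·[f₀ + 2f₁ + 2f₂ + 2f₃ + 2f₄ + 2f₅ + 2f₆ + 2f₇ + f₈] = 0.0625·(-2430.849609375) = -151.928101.

-151.928101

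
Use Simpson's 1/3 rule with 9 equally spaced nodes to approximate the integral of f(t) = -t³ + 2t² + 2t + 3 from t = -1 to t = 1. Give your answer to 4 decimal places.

h = (1 − (-1))/8 = 0.25.
Nodes t₀,…,t₈ = -1, -0.75, -0.5, -0.25, 0, 0.25, 0.5, 0.75, 1.
f(t) = -t³ + 2t² + 2t + 3: f₀=4, f₁=3.046875, f₂=2.625, f₃=2.640625, f₄=3, f₅=3.609375, f₆=4.375, f₇=5.203125, f₈=6.
(h/3)·[f₀ + 4f₁ + 2f₂ + 4f₃ + 2f₄ + 4f₅ + 2f₆ + 4f₇ + f₈] = 0.083333·(88) = 7.3333.

7.3333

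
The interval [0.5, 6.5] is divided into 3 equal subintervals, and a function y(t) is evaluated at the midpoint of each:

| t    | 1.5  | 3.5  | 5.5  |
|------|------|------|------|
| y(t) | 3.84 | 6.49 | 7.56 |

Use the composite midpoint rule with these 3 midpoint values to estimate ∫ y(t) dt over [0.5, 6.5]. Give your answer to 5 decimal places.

35.78000

h = 2, n = 3.
h·[y(m₁) + y(m₂) + y(m₃)] = 2·(17.89) = 35.78000.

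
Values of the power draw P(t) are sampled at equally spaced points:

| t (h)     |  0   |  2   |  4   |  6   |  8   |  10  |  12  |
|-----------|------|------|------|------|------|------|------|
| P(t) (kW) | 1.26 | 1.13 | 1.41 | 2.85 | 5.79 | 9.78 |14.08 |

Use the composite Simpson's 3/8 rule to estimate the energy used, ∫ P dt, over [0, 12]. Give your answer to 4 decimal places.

56.5275

h = 2, n = 6.
(3h/8)·[y₀ + 3y₁ + 3y₂ + 2y₃ + 3y₄ + 3y₅ + y₆] = 0.75·(75.37) = 56.5275.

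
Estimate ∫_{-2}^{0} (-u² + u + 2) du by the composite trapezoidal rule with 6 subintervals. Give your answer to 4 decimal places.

-0.7037

h = (0 − (-2))/6 = 0.333333.
Nodes u₀,…,u₆ = -2, -1.666667, -1.333333, -1, -0.666667, -0.333333, 0.
f(u) = -u² + u + 2: f₀=-4, f₁=-2.444444, f₂=-1.111111, f₃=0, f₄=0.888889, f₅=1.555556, f₆=2.
(h/2)·[f₀ + 2f₁ + 2f₂ + 2f₃ + 2f₄ + 2f₅ + f₆] = 0.166667·(-4.222222) = -0.7037.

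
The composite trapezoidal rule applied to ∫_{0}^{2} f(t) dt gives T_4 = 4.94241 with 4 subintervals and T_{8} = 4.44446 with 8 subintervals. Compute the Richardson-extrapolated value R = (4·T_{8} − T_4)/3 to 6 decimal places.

R = (4·T_{8} − T_4) / 3 = (4·4.44446 − 4.94241)/3 = (12.83543)/3 = 4.278477.

4.278477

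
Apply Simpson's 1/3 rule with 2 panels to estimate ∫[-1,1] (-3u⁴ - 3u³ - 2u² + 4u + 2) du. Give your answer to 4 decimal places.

h = (1 − (-1))/2 = 1.
Nodes u₀,…,u₂ = -1, 0, 1.
f(u) = -3u⁴ - 3u³ - 2u² + 4u + 2: f₀=-4, f₁=2, f₂=-2.
(h/3)·[f₀ + 4f₁ + f₂] = 0.333333·(2) = 0.6667.

0.6667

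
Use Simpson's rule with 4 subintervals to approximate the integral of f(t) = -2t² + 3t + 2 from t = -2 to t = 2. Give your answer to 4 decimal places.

h = (2 − (-2))/4 = 1.
Nodes t₀,…,t₄ = -2, -1, 0, 1, 2.
f(t) = -2t² + 3t + 2: f₀=-12, f₁=-3, f₂=2, f₃=3, f₄=0.
(h/3)·[f₀ + 4f₁ + 2f₂ + 4f₃ + f₄] = 0.333333·(-8) = -2.6667.

-2.6667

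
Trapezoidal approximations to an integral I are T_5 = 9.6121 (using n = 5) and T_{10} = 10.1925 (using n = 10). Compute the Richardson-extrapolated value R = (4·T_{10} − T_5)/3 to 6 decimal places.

R = (4·T_{10} − T_5) / 3 = (4·10.1925 − 9.6121)/3 = (31.1579)/3 = 10.385967.

10.385967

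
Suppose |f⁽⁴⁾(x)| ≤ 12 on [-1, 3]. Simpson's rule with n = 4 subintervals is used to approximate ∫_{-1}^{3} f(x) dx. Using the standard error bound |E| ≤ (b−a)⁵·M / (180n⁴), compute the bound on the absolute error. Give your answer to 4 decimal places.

0.2667

|E| ≤ (4)⁵·12 / (180·4⁴) = 12288/46080 = 0.2667.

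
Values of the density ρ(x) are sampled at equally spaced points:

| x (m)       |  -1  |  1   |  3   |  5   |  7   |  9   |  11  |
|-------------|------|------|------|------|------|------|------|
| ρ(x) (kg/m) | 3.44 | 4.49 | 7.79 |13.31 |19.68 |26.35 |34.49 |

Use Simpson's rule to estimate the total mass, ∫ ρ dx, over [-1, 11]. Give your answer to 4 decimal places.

179.6467

h = 2, n = 6.
(h/3)·[y₀ + 4y₁ + 2y₂ + 4y₃ + 2y₄ + 4y₅ + y₆] = 0.666667·(269.47) = 179.6467.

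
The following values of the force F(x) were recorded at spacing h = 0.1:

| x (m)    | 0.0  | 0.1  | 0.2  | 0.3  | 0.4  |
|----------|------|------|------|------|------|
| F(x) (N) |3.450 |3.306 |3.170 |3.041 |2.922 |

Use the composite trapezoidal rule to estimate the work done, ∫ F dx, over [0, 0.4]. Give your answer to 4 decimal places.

h = 0.1, n = 4.
(h/2)·[y₀ + 2y₁ + 2y₂ + 2y₃ + y₄] = 0.05·(25.406) = 1.2703.

1.2703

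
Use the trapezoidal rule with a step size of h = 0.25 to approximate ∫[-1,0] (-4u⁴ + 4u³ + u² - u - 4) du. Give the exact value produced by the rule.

-5.1015625

h = (0 − (-1))/4 = 0.25.
Nodes u₀,…,u₄ = -1, -0.75, -0.5, -0.25, 0.
f(u) = -4u⁴ + 4u³ + u² - u - 4: f₀=-10, f₁=-5.640625, f₂=-4, f₃=-3.765625, f₄=-4.
(h/2)·[f₀ + 2f₁ + 2f₂ + 2f₃ + f₄] = 0.125·(-40.8125) = -5.1015625.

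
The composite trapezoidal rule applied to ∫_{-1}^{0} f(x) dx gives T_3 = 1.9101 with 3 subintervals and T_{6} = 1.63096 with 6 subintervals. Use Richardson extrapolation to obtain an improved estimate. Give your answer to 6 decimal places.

R = (4·T_{6} − T_3) / 3 = (4·1.63096 − 1.9101)/3 = (4.61374)/3 = 1.537913.

1.537913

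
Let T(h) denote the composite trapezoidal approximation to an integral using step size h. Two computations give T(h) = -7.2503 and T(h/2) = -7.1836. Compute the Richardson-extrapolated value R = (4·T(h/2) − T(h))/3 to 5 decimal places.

R = (4·T(h/2) − T(h)) / 3 = (4·(-7.1836) − (-7.2503))/3 = (-21.4841)/3 = -7.16137.

-7.16137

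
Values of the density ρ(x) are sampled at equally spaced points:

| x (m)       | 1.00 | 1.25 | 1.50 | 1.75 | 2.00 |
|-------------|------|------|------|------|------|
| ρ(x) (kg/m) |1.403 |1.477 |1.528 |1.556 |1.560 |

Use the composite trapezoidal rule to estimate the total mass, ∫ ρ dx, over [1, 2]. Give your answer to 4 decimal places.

1.5106

h = 0.25, n = 4.
(h/2)·[y₀ + 2y₁ + 2y₂ + 2y₃ + y₄] = 0.125·(12.085) = 1.5106.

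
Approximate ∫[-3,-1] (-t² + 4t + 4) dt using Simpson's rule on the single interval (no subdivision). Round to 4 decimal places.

S = (b−a)/6 · [f(-3) + 4f(-2) + f(-1)] = 0.333333·[(-17) + 4·(-8) + (-1)] = -16.6667.

-16.6667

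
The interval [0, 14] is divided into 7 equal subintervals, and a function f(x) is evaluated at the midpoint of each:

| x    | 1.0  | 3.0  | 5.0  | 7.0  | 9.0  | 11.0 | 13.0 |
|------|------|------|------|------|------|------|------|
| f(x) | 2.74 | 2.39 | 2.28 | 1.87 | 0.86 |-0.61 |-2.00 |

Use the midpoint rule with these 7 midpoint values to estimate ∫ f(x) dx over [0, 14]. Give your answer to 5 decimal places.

15.06000

h = 2, n = 7.
h·[y(m₁) + y(m₂) + y(m₃) + y(m₄) + y(m₅) + y(m₆) + y(m₇)] = 2·(7.53) = 15.06000.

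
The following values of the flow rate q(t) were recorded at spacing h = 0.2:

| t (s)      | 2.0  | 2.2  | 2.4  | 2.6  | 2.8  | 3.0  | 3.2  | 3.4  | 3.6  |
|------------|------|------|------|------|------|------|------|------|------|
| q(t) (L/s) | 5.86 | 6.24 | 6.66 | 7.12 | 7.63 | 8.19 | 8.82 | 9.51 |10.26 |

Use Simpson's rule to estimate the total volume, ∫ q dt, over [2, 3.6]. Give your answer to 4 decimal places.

h = 0.2, n = 8.
(h/3)·[y₀ + 4y₁ + 2y₂ + 4y₃ + 2y₄ + 4y₅ + 2y₆ + 4y₇ + y₈] = 0.066667·(186.58) = 12.4387.

12.4387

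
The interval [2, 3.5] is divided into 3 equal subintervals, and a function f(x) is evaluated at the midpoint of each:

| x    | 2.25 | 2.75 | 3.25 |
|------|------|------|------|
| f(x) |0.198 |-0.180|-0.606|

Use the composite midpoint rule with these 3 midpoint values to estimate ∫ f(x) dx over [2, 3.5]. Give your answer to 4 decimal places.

-0.2940

h = 0.5, n = 3.
h·[y(m₁) + y(m₂) + y(m₃)] = 0.5·(-0.588) = -0.2940.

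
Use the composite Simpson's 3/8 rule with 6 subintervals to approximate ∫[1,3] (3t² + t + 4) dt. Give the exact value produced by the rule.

38

h = (3 − 1)/6 = 0.333333.
Nodes t₀,…,t₆ = 1, 1.333333, 1.666667, 2, 2.333333, 2.666667, 3.
f(t) = 3t² + t + 4: f₀=8, f₁=10.666667, f₂=14, f₃=18, f₄=22.666667, f₅=28, f₆=34.
(3h/8)·[f₀ + 3f₁ + 3f₂ + 2f₃ + 3f₄ + 3f₅ + f₆] = 0.125·(304) = 38.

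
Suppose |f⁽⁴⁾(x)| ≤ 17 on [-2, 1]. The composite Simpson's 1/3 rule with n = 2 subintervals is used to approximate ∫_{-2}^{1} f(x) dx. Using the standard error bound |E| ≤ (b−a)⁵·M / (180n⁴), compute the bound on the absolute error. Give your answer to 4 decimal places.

1.4344

|E| ≤ (3)⁵·17 / (180·2⁴) = 4131/2880 = 1.4344.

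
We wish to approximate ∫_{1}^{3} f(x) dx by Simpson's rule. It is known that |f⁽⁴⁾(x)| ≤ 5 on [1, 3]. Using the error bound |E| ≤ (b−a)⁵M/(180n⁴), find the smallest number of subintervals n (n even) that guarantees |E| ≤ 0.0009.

6

Need 160/(180n⁴) ≤ 0.0009.
n⁴ ≥ 160/(180·0.0009) = 987.654 ⇒ n ≥ 5.6060, so the smallest even n is 6. (n must be even for Simpson's rule.)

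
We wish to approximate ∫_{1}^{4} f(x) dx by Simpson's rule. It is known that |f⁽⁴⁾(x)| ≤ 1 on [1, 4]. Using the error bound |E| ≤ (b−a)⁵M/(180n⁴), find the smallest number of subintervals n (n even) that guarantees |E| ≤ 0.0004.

8

Need 243/(180n⁴) ≤ 0.0004.
n⁴ ≥ 243/(180·0.0004) = 3375 ⇒ n ≥ 7.6220, so the smallest even n is 8. (n must be even for Simpson's rule.)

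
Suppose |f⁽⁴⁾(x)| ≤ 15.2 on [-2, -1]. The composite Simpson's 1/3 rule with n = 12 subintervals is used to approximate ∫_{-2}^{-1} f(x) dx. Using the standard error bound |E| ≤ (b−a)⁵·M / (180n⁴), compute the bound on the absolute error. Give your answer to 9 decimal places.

0.000004072

|E| ≤ (1)⁵·15.2 / (180·12⁴) = 15.2/3732480 = 0.000004072.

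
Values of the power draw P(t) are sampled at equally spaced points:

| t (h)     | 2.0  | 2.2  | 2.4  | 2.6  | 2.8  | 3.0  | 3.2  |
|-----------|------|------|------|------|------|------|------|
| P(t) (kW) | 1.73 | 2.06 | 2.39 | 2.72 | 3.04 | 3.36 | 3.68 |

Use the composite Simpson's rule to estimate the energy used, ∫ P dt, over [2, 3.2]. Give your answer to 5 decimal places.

3.25533

h = 0.2, n = 6.
(h/3)·[y₀ + 4y₁ + 2y₂ + 4y₃ + 2y₄ + 4y₅ + y₆] = 0.066667·(48.83) = 3.25533.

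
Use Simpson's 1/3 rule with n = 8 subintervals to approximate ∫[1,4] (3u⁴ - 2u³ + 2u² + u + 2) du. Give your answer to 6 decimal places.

h = (4 − 1)/8 = 0.375.
Nodes u₀,…,u₈ = 1, 1.375, 1.75, 2.125, 2.5, 2.875, 3.25, 3.625, 4.
f(u) = 3u⁴ - 2u³ + 2u² + u + 2: f₀=6, f₁=12.680419921875, f₂=27.29296875, f₃=55.137451171875, f₄=102.9375, f₅=178.840576171875, f₆=292.41796875, f₇=454.664794921875, f₈=678.
(h/3)·[f₀ + 4f₁ + 2f₂ + 4f₃ + 2f₄ + 4f₅ + 2f₆ + 4f₇ + f₈] = 0.125·(4334.58984375) = 541.823730.

541.823730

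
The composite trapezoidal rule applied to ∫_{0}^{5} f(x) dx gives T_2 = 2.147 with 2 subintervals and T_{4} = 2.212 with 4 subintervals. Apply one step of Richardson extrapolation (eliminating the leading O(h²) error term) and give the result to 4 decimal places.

2.2337

R = (4·T_{4} − T_2) / 3 = (4·2.212 − 2.147)/3 = (6.701)/3 = 2.2337.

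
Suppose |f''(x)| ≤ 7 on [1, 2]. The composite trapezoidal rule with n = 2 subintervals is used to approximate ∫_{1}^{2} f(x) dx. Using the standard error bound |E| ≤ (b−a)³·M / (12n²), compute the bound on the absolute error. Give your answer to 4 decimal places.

0.1458

|E| ≤ (1)³·7 / (12·2²) = 7/48 = 0.1458.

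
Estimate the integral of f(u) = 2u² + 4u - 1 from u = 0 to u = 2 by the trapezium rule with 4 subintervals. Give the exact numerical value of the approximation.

11.5

h = (2 − 0)/4 = 0.5.
Nodes u₀,…,u₄ = 0, 0.5, 1, 1.5, 2.
f(u) = 2u² + 4u - 1: f₀=-1, f₁=1.5, f₂=5, f₃=9.5, f₄=15.
(h/2)·[f₀ + 2f₁ + 2f₂ + 2f₃ + f₄] = 0.25·(46) = 11.5.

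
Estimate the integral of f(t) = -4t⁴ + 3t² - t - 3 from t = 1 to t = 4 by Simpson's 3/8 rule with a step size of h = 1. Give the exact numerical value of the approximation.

-775.5

h = (4 − 1)/3 = 1.
Nodes t₀,…,t₃ = 1, 2, 3, 4.
f(t) = -4t⁴ + 3t² - t - 3: f₀=-5, f₁=-57, f₂=-303, f₃=-983.
(3h/8)·[f₀ + 3f₁ + 3f₂ + f₃] = 0.375·(-2068) = -775.5.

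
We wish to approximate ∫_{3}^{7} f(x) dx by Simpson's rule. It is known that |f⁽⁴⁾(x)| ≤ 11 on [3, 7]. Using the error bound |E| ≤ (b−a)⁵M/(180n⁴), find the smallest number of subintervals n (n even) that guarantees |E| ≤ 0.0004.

20

Need 11264/(180n⁴) ≤ 0.0004.
n⁴ ≥ 11264/(180·0.0004) = 156444 ⇒ n ≥ 19.8880, so the smallest even n is 20. (n must be even for Simpson's rule.)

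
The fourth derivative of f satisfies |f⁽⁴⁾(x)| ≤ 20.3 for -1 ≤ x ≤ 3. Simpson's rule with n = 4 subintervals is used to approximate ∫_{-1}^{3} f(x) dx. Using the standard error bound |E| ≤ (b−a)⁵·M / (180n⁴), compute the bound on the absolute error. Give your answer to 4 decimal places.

|E| ≤ (4)⁵·20.3 / (180·4⁴) = 20787.2/46080 = 0.4511.

0.4511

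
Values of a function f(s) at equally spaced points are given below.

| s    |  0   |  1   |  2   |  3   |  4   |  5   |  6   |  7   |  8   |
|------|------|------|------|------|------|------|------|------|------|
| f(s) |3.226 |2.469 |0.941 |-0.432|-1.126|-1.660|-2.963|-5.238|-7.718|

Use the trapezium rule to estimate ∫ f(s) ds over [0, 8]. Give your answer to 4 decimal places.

h = 1, n = 8.
(h/2)·[y₀ + 2y₁ + 2y₂ + 2y₃ + 2y₄ + 2y₅ + 2y₆ + 2y₇ + y₈] = 0.5·(-20.510) = -10.2550.

-10.2550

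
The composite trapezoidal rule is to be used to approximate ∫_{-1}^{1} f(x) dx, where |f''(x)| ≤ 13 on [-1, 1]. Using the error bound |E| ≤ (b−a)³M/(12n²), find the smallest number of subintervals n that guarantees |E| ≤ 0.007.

36

Need 104/(12n²) ≤ 0.007.
n² ≥ 104/(12·0.007) = 1238.1 ⇒ n ≥ 35.1866, so the smallest n is 36.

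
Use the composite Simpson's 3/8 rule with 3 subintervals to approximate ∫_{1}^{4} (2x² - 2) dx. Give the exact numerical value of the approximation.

36

h = (4 − 1)/3 = 1.
Nodes x₀,…,x₃ = 1, 2, 3, 4.
f(x) = 2x² - 2: f₀=0, f₁=6, f₂=16, f₃=30.
(3h/8)·[f₀ + 3f₁ + 3f₂ + f₃] = 0.375·(96) = 36.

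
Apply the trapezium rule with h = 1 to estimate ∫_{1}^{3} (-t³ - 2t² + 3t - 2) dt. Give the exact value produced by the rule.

h = (3 − 1)/2 = 1.
Nodes t₀,…,t₂ = 1, 2, 3.
f(t) = -t³ - 2t² + 3t - 2: f₀=-2, f₁=-12, f₂=-38.
(h/2)·[f₀ + 2f₁ + f₂] = 0.5·(-64) = -32.

-32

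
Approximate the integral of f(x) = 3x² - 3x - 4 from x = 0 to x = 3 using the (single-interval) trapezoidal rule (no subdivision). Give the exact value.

T = (b−a)/2 · [f(0) + f(3)] = 1.5·[(-4) + 14] = 15.

15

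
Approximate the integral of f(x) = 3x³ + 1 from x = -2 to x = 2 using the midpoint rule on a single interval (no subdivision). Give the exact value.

4

M = (b−a)·f(0) = 4·(1) = 4.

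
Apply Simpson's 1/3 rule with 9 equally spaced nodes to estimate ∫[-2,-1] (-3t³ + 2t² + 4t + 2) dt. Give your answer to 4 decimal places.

h = (-1 − (-2))/8 = 0.125.
Nodes t₀,…,t₈ = -2, -1.875, -1.75, -1.625, -1.5, -1.375, -1.25, -1.125, -1.
f(t) = -3t³ + 2t² + 4t + 2: f₀=26, f₁=21.306640625, f₂=17.203125, f₃=13.654296875, f₄=10.625, f₅=8.080078125, f₆=5.984375, f₇=4.302734375, f₈=3.
(h/3)·[f₀ + 4f₁ + 2f₂ + 4f₃ + 2f₄ + 4f₅ + 2f₆ + 4f₇ + f₈] = 0.041667·(286) = 11.9167.

11.9167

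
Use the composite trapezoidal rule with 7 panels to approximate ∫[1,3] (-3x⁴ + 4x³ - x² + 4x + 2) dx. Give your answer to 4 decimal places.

-55.3619

h = (3 − 1)/7 = 0.285714.
Nodes x₀,…,x₇ = 1, 1.285714, 1.571429, 1.857143, 2.142857, 2.428571, 2.714286, 3.
f(x) = -3x⁴ + 4x³ - x² + 4x + 2: f₀=6, f₁=5.793419, f₂=3.044565, f₃=-4.085798, f₄=-17.916701, f₅=-41.246980, f₆=-77.355269, f₇=-130.
(h/2)·[f₀ + 2f₁ + 2f₂ + 2f₃ + 2f₄ + 2f₅ + 2f₆ + f₇] = 0.142857·(-387.533528) = -55.3619.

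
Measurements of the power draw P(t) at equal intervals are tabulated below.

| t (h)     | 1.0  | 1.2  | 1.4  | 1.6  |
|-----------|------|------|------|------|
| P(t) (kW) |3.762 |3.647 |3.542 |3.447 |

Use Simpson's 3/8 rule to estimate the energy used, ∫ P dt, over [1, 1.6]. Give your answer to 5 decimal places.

2.15820

h = 0.2, n = 3.
(3h/8)·[y₀ + 3y₁ + 3y₂ + y₃] = 0.075·(28.776) = 2.15820.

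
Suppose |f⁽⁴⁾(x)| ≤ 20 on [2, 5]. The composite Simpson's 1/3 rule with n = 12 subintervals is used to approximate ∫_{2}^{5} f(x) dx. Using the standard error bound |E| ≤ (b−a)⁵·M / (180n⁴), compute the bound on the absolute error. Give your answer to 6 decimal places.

0.001302

|E| ≤ (3)⁵·20 / (180·12⁴) = 4860/3732480 = 0.001302.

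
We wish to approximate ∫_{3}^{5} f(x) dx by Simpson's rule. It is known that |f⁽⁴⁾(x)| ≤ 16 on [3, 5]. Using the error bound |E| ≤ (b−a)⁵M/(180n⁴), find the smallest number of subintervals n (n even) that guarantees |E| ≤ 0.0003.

Need 512/(180n⁴) ≤ 0.0003.
n⁴ ≥ 512/(180·0.0003) = 9481.48 ⇒ n ≥ 9.8678, so the smallest even n is 10. (n must be even for Simpson's rule.)

10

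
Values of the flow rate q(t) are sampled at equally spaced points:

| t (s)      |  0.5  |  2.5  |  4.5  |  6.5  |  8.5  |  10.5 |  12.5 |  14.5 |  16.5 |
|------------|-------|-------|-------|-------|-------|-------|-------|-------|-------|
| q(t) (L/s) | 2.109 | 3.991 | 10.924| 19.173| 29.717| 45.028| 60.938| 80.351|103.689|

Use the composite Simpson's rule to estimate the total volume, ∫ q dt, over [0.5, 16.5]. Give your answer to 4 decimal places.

h = 2, n = 8.
(h/3)·[y₀ + 4y₁ + 2y₂ + 4y₃ + 2y₄ + 4y₅ + 2y₆ + 4y₇ + y₈] = 0.666667·(903.128) = 602.0853.

602.0853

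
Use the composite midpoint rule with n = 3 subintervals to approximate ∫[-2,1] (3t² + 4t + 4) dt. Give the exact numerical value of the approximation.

h = (1 − (-2))/3 = 1.
Midpoints m₁,…,m₃ = -1.5, -0.5, 0.5.
f(m₁)=4.75, f(m₂)=2.75, f(m₃)=6.75.
h·[f(m₁) + f(m₂) + f(m₃)] = 1·(14.25) = 14.25.

14.25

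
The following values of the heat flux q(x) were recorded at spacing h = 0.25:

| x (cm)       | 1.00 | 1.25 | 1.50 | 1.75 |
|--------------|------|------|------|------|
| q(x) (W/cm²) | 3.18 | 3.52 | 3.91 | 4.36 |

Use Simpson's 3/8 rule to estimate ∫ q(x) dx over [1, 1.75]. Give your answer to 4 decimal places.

h = 0.25, n = 3.
(3h/8)·[y₀ + 3y₁ + 3y₂ + y₃] = 0.09375·(29.83) = 2.7966.

2.7966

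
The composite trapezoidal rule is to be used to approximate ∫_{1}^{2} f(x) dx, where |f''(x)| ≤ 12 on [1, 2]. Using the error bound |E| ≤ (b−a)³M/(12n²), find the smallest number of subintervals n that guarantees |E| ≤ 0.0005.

Need 12/(12n²) ≤ 0.0005.
n² ≥ 12/(12·0.0005) = 2000 ⇒ n ≥ 44.7214, so the smallest n is 45.

45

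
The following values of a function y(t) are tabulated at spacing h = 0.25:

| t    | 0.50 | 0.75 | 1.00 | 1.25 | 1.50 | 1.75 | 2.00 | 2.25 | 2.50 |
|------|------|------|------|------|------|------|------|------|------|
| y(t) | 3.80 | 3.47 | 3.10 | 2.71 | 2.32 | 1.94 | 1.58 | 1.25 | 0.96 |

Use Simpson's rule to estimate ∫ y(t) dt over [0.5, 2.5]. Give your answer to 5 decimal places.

4.68667

h = 0.25, n = 8.
(h/3)·[y₀ + 4y₁ + 2y₂ + 4y₃ + 2y₄ + 4y₅ + 2y₆ + 4y₇ + y₈] = 0.083333·(56.24) = 4.68667.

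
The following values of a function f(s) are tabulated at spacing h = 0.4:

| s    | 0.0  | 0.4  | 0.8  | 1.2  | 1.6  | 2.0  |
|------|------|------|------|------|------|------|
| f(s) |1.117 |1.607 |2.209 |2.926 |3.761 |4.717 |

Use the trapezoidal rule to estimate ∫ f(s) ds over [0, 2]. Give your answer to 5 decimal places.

5.36800

h = 0.4, n = 5.
(h/2)·[y₀ + 2y₁ + 2y₂ + 2y₃ + 2y₄ + y₅] = 0.2·(26.840) = 5.36800.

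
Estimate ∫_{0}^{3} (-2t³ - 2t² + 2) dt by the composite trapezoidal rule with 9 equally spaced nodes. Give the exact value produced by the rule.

-53.2734375

h = (3 − 0)/8 = 0.375.
Nodes t₀,…,t₈ = 0, 0.375, 0.75, 1.125, 1.5, 1.875, 2.25, 2.625, 3.
f(t) = -2t³ - 2t² + 2: f₀=2, f₁=1.61328125, f₂=0.03125, f₃=-3.37890625, f₄=-9.25, f₅=-18.21484375, f₆=-30.90625, f₇=-47.95703125, f₈=-70.
(h/2)·[f₀ + 2f₁ + 2f₂ + 2f₃ + 2f₄ + 2f₅ + 2f₆ + 2f₇ + f₈] = 0.1875·(-284.125) = -53.2734375.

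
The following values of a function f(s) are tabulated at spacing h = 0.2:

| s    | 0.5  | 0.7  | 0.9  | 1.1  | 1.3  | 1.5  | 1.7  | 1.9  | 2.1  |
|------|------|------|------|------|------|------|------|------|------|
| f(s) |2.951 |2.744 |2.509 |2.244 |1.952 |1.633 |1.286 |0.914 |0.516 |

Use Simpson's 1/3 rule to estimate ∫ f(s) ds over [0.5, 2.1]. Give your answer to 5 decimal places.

3.00673

h = 0.2, n = 8.
(h/3)·[y₀ + 4y₁ + 2y₂ + 4y₃ + 2y₄ + 4y₅ + 2y₆ + 4y₇ + y₈] = 0.066667·(45.101) = 3.00673.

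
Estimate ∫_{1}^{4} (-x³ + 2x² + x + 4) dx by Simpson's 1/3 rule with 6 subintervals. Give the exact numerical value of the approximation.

-2.25

h = (4 − 1)/6 = 0.5.
Nodes x₀,…,x₆ = 1, 1.5, 2, 2.5, 3, 3.5, 4.
f(x) = -x³ + 2x² + x + 4: f₀=6, f₁=6.625, f₂=6, f₃=3.375, f₄=-2, f₅=-10.875, f₆=-24.
(h/3)·[f₀ + 4f₁ + 2f₂ + 4f₃ + 2f₄ + 4f₅ + f₆] = 0.166667·(-13.5) = -2.25.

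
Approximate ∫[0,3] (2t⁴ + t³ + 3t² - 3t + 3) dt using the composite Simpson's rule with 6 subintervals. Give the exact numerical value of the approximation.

h = (3 − 0)/6 = 0.5.
Nodes t₀,…,t₆ = 0, 0.5, 1, 1.5, 2, 2.5, 3.
f(t) = 2t⁴ + t³ + 3t² - 3t + 3: f₀=3, f₁=2.5, f₂=6, f₃=18.75, f₄=49, f₅=108, f₆=210.
(h/3)·[f₀ + 4f₁ + 2f₂ + 4f₃ + 2f₄ + 4f₅ + f₆] = 0.166667·(840) = 140.

140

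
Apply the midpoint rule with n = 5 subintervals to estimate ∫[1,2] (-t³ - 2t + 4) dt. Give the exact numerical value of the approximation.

-2.735

h = (2 − 1)/5 = 0.2.
Midpoints m₁,…,m₅ = 1.1, 1.3, 1.5, 1.7, 1.9.
f(m₁)=0.469, f(m₂)=-0.797, f(m₃)=-2.375, f(m₄)=-4.313, f(m₅)=-6.659.
h·[f(m₁) + f(m₂) + f(m₃) + f(m₄) + f(m₅)] = 0.2·(-13.675) = -2.735.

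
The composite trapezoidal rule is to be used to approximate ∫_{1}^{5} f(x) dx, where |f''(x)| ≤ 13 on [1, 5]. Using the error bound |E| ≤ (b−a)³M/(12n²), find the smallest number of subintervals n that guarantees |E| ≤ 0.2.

Need 832/(12n²) ≤ 0.2.
n² ≥ 832/(12·0.2) = 346.667 ⇒ n ≥ 18.6190, so the smallest n is 19.

19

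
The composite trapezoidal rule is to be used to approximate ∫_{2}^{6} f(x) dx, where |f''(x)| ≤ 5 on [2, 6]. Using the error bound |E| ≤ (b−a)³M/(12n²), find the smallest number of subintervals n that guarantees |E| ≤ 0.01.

Need 320/(12n²) ≤ 0.01.
n² ≥ 320/(12·0.01) = 2666.67 ⇒ n ≥ 51.6398, so the smallest n is 52.

52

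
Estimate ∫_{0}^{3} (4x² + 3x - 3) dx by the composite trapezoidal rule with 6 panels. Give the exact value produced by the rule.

h = (3 − 0)/6 = 0.5.
Nodes x₀,…,x₆ = 0, 0.5, 1, 1.5, 2, 2.5, 3.
f(x) = 4x² + 3x - 3: f₀=-3, f₁=-0.5, f₂=4, f₃=10.5, f₄=19, f₅=29.5, f₆=42.
(h/2)·[f₀ + 2f₁ + 2f₂ + 2f₃ + 2f₄ + 2f₅ + f₆] = 0.25·(164) = 41.

41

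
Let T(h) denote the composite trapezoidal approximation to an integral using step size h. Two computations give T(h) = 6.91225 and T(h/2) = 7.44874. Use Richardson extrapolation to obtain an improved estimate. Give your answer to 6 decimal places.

7.627570

R = (4·T(h/2) − T(h)) / 3 = (4·7.44874 − 6.91225)/3 = (22.88271)/3 = 7.627570.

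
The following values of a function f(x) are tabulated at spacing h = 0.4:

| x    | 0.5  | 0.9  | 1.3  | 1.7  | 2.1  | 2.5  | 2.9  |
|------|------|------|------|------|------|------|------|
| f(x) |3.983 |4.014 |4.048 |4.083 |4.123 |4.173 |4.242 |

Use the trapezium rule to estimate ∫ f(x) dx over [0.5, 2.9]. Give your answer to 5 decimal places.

9.82140

h = 0.4, n = 6.
(h/2)·[y₀ + 2y₁ + 2y₂ + 2y₃ + 2y₄ + 2y₅ + y₆] = 0.2·(49.107) = 9.82140.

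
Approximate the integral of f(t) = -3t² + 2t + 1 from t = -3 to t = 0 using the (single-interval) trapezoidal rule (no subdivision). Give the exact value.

T = (b−a)/2 · [f(-3) + f(0)] = 1.5·[(-32) + 1] = -46.5.

-46.5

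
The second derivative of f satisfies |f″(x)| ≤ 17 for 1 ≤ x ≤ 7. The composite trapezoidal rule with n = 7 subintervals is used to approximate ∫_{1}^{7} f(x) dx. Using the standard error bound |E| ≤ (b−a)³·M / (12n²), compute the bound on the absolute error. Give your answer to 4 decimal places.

|E| ≤ (6)³·17 / (12·7²) = 3672/588 = 6.2449.

6.2449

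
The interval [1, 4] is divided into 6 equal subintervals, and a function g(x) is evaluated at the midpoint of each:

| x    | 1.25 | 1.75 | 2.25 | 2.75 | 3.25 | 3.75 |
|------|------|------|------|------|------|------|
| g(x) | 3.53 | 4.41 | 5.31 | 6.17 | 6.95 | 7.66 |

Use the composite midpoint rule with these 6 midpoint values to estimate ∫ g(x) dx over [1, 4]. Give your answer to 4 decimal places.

h = 0.5, n = 6.
h·[y(m₁) + y(m₂) + y(m₃) + y(m₄) + y(m₅) + y(m₆)] = 0.5·(34.03) = 17.0150.

17.0150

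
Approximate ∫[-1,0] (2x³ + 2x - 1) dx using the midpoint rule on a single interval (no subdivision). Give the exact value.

M = (b−a)·f(-0.5) = 1·(-2.25) = -2.25.

-2.25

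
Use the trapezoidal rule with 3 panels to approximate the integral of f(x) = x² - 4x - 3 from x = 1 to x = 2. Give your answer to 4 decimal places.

h = (2 − 1)/3 = 0.333333.
Nodes x₀,…,x₃ = 1, 1.333333, 1.666667, 2.
f(x) = x² - 4x - 3: f₀=-6, f₁=-6.555556, f₂=-6.888889, f₃=-7.
(h/2)·[f₀ + 2f₁ + 2f₂ + f₃] = 0.166667·(-39.888889) = -6.6481.

-6.6481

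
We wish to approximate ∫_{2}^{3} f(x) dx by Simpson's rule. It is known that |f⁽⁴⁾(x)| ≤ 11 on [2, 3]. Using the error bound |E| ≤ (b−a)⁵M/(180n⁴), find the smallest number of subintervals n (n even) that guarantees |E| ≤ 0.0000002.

24

Need 11/(180n⁴) ≤ 0.0000002.
n⁴ ≥ 11/(180·0.0000002) = 305556 ⇒ n ≥ 23.5111, so the smallest even n is 24. (n must be even for Simpson's rule.)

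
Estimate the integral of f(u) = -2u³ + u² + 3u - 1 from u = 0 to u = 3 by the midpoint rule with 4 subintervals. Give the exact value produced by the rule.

h = (3 − 0)/4 = 0.75.
Midpoints m₁,…,m₄ = 0.375, 1.125, 1.875, 2.625.
f(m₁)=0.16015625, f(m₂)=0.79296875, f(m₃)=-5.04296875, f(m₄)=-22.41015625.
h·[f(m₁) + f(m₂) + f(m₃) + f(m₄)] = 0.75·(-26.5) = -19.875.

-19.875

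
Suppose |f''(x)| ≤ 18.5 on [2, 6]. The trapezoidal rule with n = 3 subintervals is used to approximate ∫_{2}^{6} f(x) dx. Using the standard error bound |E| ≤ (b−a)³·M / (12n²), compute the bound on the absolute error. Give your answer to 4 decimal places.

10.9630

|E| ≤ (4)³·18.5 / (12·3²) = 1184/108 = 10.9630.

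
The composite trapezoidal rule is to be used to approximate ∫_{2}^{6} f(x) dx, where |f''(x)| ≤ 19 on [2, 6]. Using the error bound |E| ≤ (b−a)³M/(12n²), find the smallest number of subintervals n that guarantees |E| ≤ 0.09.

Need 1216/(12n²) ≤ 0.09.
n² ≥ 1216/(12·0.09) = 1125.93 ⇒ n ≥ 33.5548, so the smallest n is 34.

34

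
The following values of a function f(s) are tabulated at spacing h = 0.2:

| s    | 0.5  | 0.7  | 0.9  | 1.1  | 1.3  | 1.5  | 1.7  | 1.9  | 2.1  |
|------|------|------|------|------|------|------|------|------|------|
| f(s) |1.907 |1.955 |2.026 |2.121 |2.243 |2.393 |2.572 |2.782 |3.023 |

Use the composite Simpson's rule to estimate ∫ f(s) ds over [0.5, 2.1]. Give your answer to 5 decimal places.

h = 0.2, n = 8.
(h/3)·[y₀ + 4y₁ + 2y₂ + 4y₃ + 2y₄ + 4y₅ + 2y₆ + 4y₇ + y₈] = 0.066667·(55.616) = 3.70773.

3.70773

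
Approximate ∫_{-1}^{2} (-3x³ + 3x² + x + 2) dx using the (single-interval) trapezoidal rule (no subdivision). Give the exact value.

-1.5

T = (b−a)/2 · [f(-1) + f(2)] = 1.5·[7 + (-8)] = -1.5.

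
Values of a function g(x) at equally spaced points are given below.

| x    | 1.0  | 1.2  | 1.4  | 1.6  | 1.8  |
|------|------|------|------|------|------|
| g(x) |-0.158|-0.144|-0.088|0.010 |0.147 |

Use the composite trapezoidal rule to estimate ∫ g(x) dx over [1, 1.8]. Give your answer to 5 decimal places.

h = 0.2, n = 4.
(h/2)·[y₀ + 2y₁ + 2y₂ + 2y₃ + y₄] = 0.1·(-0.455) = -0.04550.

-0.04550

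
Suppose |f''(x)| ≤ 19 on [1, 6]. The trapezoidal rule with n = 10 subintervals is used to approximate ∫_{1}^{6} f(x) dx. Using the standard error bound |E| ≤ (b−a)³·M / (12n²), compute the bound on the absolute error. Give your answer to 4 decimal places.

|E| ≤ (5)³·19 / (12·10²) = 2375/1200 = 1.9792.

1.9792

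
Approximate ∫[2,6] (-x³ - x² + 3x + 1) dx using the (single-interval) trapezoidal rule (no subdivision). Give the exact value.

-476

T = (b−a)/2 · [f(2) + f(6)] = 2·[(-5) + (-233)] = -476.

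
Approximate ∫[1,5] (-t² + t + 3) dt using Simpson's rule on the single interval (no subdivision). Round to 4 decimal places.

-17.3333

S = (b−a)/6 · [f(1) + 4f(3) + f(5)] = 0.666667·[3 + 4·(-3) + (-17)] = -17.3333.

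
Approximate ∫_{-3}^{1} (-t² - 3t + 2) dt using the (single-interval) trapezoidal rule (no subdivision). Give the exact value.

T = (b−a)/2 · [f(-3) + f(1)] = 2·[2 + (-2)] = 0.

0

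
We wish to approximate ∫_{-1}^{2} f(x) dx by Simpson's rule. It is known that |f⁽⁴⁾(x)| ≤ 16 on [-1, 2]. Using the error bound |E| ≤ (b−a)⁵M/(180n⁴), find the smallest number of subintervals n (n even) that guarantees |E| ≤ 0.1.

4

Need 3888/(180n⁴) ≤ 0.1.
n⁴ ≥ 3888/(180·0.1) = 216 ⇒ n ≥ 3.8337, so the smallest even n is 4. (n must be even for Simpson's rule.)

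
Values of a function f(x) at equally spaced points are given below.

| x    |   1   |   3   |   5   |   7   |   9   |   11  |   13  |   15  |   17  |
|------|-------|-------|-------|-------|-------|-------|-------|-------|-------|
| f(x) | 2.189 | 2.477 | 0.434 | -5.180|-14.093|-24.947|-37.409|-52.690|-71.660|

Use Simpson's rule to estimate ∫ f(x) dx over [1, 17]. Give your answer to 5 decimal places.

-328.64467

h = 2, n = 8.
(h/3)·[y₀ + 4y₁ + 2y₂ + 4y₃ + 2y₄ + 4y₅ + 2y₆ + 4y₇ + y₈] = 0.666667·(-492.967) = -328.64467.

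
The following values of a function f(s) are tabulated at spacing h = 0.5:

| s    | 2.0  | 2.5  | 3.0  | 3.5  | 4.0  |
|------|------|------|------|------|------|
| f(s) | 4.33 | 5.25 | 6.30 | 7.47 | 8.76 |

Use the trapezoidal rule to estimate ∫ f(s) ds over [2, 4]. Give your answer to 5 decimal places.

12.78250

h = 0.5, n = 4.
(h/2)·[y₀ + 2y₁ + 2y₂ + 2y₃ + y₄] = 0.25·(51.13) = 12.78250.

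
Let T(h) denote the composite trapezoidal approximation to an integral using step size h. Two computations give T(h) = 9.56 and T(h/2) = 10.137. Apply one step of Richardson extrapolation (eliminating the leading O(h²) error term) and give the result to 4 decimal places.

R = (4·T(h/2) − T(h)) / 3 = (4·10.137 − 9.56)/3 = (30.988)/3 = 10.3293.

10.3293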